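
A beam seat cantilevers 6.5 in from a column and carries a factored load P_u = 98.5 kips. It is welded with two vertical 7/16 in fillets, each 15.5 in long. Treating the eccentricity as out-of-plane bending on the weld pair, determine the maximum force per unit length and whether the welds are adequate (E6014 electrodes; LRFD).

f_max ≈ 8.6 kip/in; NOT adequate

E60XX → F_EXX = 60 ksi.
L_w = 2 × 15.5 = 31 in; section modulus (unit throat) S = 2 × L²/6 = 80.08 in².
Direct shear f_v = P/L_w = 98.5/31 = 3.177 kip/in.
Moment M = P × e = 98.5 × 6.5 = 640.25 kip·in; bending f_b = M/S = 7.995 kip/in.
f_max = √(f_v² + f_b²) = √(3.177² + 7.995²) = 8.603 kip/in.
φr_n = 0.75 × 0.6 × 60 × (0.707 × 0.4375) = 8.351 kip/in → NOT adequate.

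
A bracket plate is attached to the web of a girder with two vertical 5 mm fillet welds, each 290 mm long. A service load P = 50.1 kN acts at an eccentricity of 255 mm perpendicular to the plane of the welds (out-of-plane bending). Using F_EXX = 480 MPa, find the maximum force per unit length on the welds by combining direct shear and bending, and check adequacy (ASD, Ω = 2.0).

f_max ≈ 464 N/mm; adequate

L_w = 2 × 290 = 580 mm; section modulus (unit throat) S = 2 × L²/6 = 28030 mm².
Direct shear f_v = P/L_w = 50.1×10³/580 = 86.38 N/mm.
Moment M = P × e = 50.1×10³ × 255 = 12776000 N·mm; bending f_b = M/S = 455.7 N/mm.
f_max = √(f_v² + f_b²) = √(86.38² + 455.7²) = 463.8 N/mm.
r_n/Ω = (1/2.0) × 0.6 × 480 × (0.707 × 5) = 509 N/mm → adequate.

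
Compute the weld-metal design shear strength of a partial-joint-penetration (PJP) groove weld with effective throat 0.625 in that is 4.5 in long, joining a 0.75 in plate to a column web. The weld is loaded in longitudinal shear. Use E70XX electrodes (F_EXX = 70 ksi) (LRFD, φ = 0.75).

Effective throat (given) t_e = 0.625 in.
A_we = 0.625 × 4.5 = 2.812 in².
F_nw = 0.6 F_EXX = 42 ksi.
φR_n = 0.75 × 42 × 2.812 = 88.59 kips.

φR_n ≈ 88.6 kips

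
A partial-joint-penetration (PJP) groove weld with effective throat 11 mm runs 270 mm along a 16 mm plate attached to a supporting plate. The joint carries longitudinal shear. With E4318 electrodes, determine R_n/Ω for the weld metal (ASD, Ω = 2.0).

E43XX → F_EXX = 430 MPa.
Effective throat (given) t_e = 11 mm.
A_we = 11 × 270 = 2970 mm².
F_nw = 0.6 F_EXX = 258 MPa.
R_n/Ω = (258 × 2970) / 2.0 × 10⁻³ = 383.1 kN.

R_n/Ω ≈ 383 kN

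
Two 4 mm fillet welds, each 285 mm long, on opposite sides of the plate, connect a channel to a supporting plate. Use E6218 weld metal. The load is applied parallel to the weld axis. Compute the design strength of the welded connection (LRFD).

φR_n ≈ 450 kN

E62XX → F_EXX = 620 MPa.
Effective throat t_e = 0.707 × 4 = 2.828 mm.
Total length L = 570 mm; A_we = 2.828 × 570 = 1612 mm².
F_nw = 0.6 F_EXX = 0.6 × 620 = 372 MPa.
φR_n = 0.75 × 372 × 1612 × 10⁻³ = 449.7 kN.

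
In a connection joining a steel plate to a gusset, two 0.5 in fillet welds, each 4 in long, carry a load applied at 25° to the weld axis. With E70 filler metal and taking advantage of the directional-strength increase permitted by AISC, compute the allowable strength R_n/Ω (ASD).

E70XX → F_EXX = 70 ksi.
t_e = 0.707 × 0.5 = 0.3535 in; A_we = 0.3535 × 8 = 2.828 in².
Directional factor: 1.0 + 0.5 sin^1.5(25°) = 1.137.
F_nw = 0.6 × 70 × 1.137 = 47.77 ksi.
R_n/Ω = (47.77 × 2.828) / 2.0 = 67.55 kips.

R_n/Ω ≈ 67.5 kips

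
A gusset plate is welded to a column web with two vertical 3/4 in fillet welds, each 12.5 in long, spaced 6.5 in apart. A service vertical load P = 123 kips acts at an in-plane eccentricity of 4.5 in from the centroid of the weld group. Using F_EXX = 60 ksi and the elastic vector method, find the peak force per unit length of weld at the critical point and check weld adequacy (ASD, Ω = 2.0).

f_max ≈ 9.9 kip/in; NOT adequate

Total weld length L_w = 25 in. Treat welds as unit-width lines.
Polar moment about centroid: J = 2[d³/12 + d(b/2)²] = 2[12.5³/12 + 12.5×3.25²] = 589.6 in³.
Direct shear f_v = P/L_w = 123 / 25 = 4.92 kip/in (vertical).
Torsion M = P·e = 123 × 4.5 = 553.5 kip·in.
Critical point at (x, y) = (3.25, 6.25) from centroid. f_tx = M·y/J = 5.867 kip/in; f_ty = M·x/J = 3.051 kip/in.
Resultant f_max = √[f_tx² + (f_v + f_ty)²] = √[5.867² + (4.92 + 3.051)²] = 9.898 kip/in.
Capacity per unit length: r_n/Ω = (1/2.0) × 0.6 × 60 × (0.707 × 0.75) = 9.544 kip/in.
9.898 > 9.544 → NOT adequate.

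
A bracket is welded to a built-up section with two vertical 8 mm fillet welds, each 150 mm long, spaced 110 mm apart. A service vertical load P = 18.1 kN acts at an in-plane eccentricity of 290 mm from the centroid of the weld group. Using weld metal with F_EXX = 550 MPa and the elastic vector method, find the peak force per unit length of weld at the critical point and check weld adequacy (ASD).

f_max ≈ 371 N/mm; adequate

Total weld length L_w = 300 mm. Treat welds as unit-width lines.
Polar moment about centroid: J = 2[d³/12 + d(b/2)²] = 2[150³/12 + 150×55²] = 1470000 mm³.
Direct shear f_v = P/L_w = 18.1×10³ / 300 = 60.33 N/mm (vertical).
Torsion M = P·e = 18.1×10³ × 290 = 5249000 N·mm.
Critical point at (x, y) = (55, 75) from centroid. f_tx = M·y/J = 267.8 N/mm; f_ty = M·x/J = 196.4 N/mm.
Resultant f_max = √[f_tx² + (f_v + f_ty)²] = √[267.8² + (60.33 + 196.4)²] = 371 N/mm.
Capacity per unit length: r_n/Ω = (1/2.0) × 0.6 × 550 × (0.707 × 8) = 933.2 N/mm.
371 ≤ 933.2 → adequate.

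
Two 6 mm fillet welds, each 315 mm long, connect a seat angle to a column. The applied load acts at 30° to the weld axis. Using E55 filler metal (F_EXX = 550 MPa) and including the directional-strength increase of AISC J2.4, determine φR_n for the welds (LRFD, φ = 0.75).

φR_n ≈ 778 kN

t_e = 0.707 × 6 = 4.242 mm; A_we = 4.242 × 630 = 2672 mm².
Directional factor: 1.0 + 0.5 sin^1.5(30°) = 1.177.
F_nw = 0.6 × 550 × 1.177 = 388.3 MPa.
φR_n = 0.75 × 388.3 × 2672 × 10⁻³ = 778.4 kN.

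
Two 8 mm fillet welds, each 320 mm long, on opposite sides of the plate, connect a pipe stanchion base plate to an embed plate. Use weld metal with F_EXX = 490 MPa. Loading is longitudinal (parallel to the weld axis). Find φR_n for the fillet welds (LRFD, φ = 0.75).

Effective throat t_e = 0.707 × 8 = 5.656 mm.
Total length L = 640 mm; A_we = 5.656 × 640 = 3620 mm².
F_nw = 0.6 F_EXX = 0.6 × 490 = 294 MPa.
φR_n = 0.75 × 294 × 3620 × 10⁻³ = 798.2 kN.

φR_n ≈ 798 kN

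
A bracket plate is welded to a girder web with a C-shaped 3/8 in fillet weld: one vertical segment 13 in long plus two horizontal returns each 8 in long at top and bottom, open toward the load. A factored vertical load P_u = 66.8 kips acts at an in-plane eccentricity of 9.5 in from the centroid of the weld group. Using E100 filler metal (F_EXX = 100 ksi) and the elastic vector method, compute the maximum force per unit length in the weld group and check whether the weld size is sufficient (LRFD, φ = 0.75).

f_max ≈ 6.96 kip/in; adequate

Total weld length L_w = 29 in. Treat welds as unit-width lines.
Centroid: x̄ = 2×8×4 / 29 = 2.207 in from the vertical weld.
Polar moment about centroid: J = I_x + I_y = [13³/12 + 2×8×6.5²] + [13×2.207² + 2(8³/12 + 8×1.793²)] = 1059 in³.
Direct shear f_v = P/L_w = 66.8 / 29 = 2.303 kip/in (vertical).
Torsion M = P·e = 66.8 × 9.5 = 634.6 kip·in.
Critical point at (x, y) = (5.793, 6.5) from centroid. f_tx = M·y/J = 3.894 kip/in; f_ty = M·x/J = 3.471 kip/in.
Resultant f_max = √[f_tx² + (f_v + f_ty)²] = √[3.894² + (2.303 + 3.471)²] = 6.965 kip/in.
Capacity per unit length: φr_n = 0.75 × 0.6 × 100 × (0.707 × 0.375) = 11.93 kip/in.
6.965 ≤ 11.93 → adequate.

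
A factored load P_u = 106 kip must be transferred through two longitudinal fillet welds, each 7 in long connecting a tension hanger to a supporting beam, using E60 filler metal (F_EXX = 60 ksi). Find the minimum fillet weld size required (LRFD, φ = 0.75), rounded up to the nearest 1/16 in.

Total weld length L = 14 in.
Required throat t_e = P_u / (φ × 0.6 F_EXX × L) = 106 / (0.75 × 0.6 × 60 × 14) = 0.2804 in.
Required leg w = t_e / 0.707 = 0.3966 in → use 7/16 in.

w = 7/16 in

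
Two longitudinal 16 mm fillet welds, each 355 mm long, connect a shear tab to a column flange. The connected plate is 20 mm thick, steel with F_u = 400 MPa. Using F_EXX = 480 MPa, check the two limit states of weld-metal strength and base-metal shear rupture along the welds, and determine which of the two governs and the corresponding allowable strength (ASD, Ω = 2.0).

t_e = 0.707 × 16 = 11.31 mm; L = 710 mm.
Weld metal: R_n/Ω = (1/2.0) × 0.6 × 480 × 11.31 × 710 × 10⁻³ = 1157 kN.
Base metal (shear rupture): R_n/Ω = (1/2.0) × 0.6 × 400 × 20 × 710 × 10⁻³ = 1704 kN.
Governing: weld metal.

R_n/Ω ≈ 1160 kN (weld metal governs)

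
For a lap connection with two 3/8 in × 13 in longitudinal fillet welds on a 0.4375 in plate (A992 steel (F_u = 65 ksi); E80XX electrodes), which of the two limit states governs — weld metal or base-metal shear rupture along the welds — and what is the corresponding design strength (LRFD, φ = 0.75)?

φR_n ≈ 248 kips (weld metal governs)

E80XX → F_EXX = 80 ksi.
t_e = 0.707 × 0.375 = 0.2651 in; L = 26 in.
Weld metal: φR_n = 0.75 × 0.6 × 80 × 0.2651 × 26 = 248.2 kips.
Base metal (shear rupture): φR_n = 0.75 × 0.6 × 65 × 0.4375 × 26 = 332.7 kips.
Governing: weld metal.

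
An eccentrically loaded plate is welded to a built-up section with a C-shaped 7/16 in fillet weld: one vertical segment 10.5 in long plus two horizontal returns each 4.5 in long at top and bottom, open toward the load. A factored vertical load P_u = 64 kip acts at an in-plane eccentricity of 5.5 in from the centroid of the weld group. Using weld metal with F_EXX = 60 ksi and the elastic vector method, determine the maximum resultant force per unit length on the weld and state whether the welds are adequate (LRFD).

f_max ≈ 8.05 kip/in; adequate

Total weld length L_w = 19.5 in. Treat welds as unit-width lines.
Centroid: x̄ = 2×4.5×2.25 / 19.5 = 1.038 in from the vertical weld.
Polar moment about centroid: J = I_x + I_y = [10.5³/12 + 2×4.5×5.25²] + [10.5×1.038² + 2(4.5³/12 + 4.5×1.212²)] = 384.3 in³.
Direct shear f_v = P/L_w = 64 / 19.5 = 3.282 kip/in (vertical).
Torsion M = P·e = 64 × 5.5 = 352 kip·in.
Critical point at (x, y) = (3.462, 5.25) from centroid. f_tx = M·y/J = 4.809 kip/in; f_ty = M·x/J = 3.171 kip/in.
Resultant f_max = √[f_tx² + (f_v + f_ty)²] = √[4.809² + (3.282 + 3.171)²] = 8.048 kip/in.
Capacity per unit length: φr_n = 0.75 × 0.6 × 60 × (0.707 × 0.4375) = 8.351 kip/in.
8.048 ≤ 8.351 → adequate.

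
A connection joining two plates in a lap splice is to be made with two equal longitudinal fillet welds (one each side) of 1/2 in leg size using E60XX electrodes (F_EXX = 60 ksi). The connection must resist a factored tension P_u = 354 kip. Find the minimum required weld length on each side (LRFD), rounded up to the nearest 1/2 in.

Throat t_e = 0.707 × 0.5 = 0.3535 in.
φr_n = 0.75 × 0.6 × 60 × 0.3535 = 9.544 kip/in.
L_req = P_u / φr_n = 354 / 9.544 = 37.09 in total.
Per side: 37.09 / 2 = 18.54 in.
Round up → use L = 19 in on each side.

L = 19 in on each side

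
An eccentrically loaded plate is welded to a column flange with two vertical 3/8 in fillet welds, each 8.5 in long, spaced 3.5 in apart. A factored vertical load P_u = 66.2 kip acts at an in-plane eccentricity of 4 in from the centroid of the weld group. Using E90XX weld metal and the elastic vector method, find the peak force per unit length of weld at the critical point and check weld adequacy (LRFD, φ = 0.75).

E90XX → F_EXX = 90 ksi.
Total weld length L_w = 17 in. Treat welds as unit-width lines.
Polar moment about centroid: J = 2[d³/12 + d(b/2)²] = 2[8.5³/12 + 8.5×1.75²] = 154.4 in³.
Direct shear f_v = P/L_w = 66.2 / 17 = 3.894 kip/in (vertical).
Torsion M = P·e = 66.2 × 4 = 264.8 kip·in.
Critical point at (x, y) = (1.75, 4.25) from centroid. f_tx = M·y/J = 7.288 kip/in; f_ty = M·x/J = 3.001 kip/in.
Resultant f_max = √[f_tx² + (f_v + f_ty)²] = √[7.288² + (3.894 + 3.001)²] = 10.03 kip/in.
Capacity per unit length: φr_n = 0.75 × 0.6 × 90 × (0.707 × 0.375) = 10.74 kip/in.
10.03 ≤ 10.74 → adequate.

f_max ≈ 10 kip/in; adequate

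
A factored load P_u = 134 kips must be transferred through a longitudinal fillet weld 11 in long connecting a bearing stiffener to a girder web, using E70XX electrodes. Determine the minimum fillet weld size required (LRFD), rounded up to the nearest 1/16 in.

w = 9/16 in

E70XX → F_EXX = 70 ksi.
Total weld length L = 11 in.
Required throat t_e = P_u / (φ × 0.6 F_EXX × L) = 134 / (0.75 × 0.6 × 70 × 11) = 0.3867 in.
Required leg w = t_e / 0.707 = 0.547 in → use 9/16 in.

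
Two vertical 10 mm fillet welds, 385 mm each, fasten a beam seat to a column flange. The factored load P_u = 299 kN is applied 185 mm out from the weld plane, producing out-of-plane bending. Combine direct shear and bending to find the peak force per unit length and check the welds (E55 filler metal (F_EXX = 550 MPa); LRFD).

L_w = 2 × 385 = 770 mm; section modulus (unit throat) S = 2 × L²/6 = 49410 mm².
Direct shear f_v = P/L_w = 299×10³/770 = 388.3 N/mm.
Moment M = P × e = 299×10³ × 185 = 55315000 N·mm; bending f_b = M/S = 1120 N/mm.
f_max = √(f_v² + f_b²) = √(388.3² + 1120²) = 1185 N/mm.
φr_n = 0.75 × 0.6 × 550 × (0.707 × 10) = 1750 N/mm → adequate.

f_max ≈ 1180 N/mm; adequate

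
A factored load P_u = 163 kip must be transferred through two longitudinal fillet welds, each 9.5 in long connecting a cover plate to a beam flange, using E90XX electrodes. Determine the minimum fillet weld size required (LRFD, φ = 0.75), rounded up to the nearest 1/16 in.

E90XX → F_EXX = 90 ksi.
Total weld length L = 19 in.
Required throat t_e = P_u / (φ × 0.6 F_EXX × L) = 163 / (0.75 × 0.6 × 90 × 19) = 0.2118 in.
Required leg w = t_e / 0.707 = 0.2996 in → use 5/16 in.

w = 5/16 in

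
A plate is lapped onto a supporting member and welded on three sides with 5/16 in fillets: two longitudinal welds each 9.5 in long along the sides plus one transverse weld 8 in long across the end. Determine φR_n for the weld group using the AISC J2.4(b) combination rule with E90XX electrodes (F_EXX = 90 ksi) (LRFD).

φR_n ≈ 252 kips

t_e = 0.707 × 0.3125 = 0.2209 in.
R_nwl = 0.6 × 90 × 0.2209 × 19 = 226.7 kips (longitudinal, 2 welds).
R_nwt = 0.6 × 90 × 0.2209 × 8 = 95.44 kips (transverse, base value).
(i) R_nwl + R_nwt = 322.1 kips; (ii) 0.85 R_nwl + 1.5 R_nwt = 335.8 kips.
R_n = max = 335.8 kips [governs: (ii)]; φR_n = 251.9 kips.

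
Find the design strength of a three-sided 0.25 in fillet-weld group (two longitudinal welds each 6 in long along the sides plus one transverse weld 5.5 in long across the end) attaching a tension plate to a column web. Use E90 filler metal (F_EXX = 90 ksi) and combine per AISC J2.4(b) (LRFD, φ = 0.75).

t_e = 0.707 × 0.25 = 0.1767 in.
R_nwl = 0.6 × 90 × 0.1767 × 12 = 114.5 kip (longitudinal, 2 welds).
R_nwt = 0.6 × 90 × 0.1767 × 5.5 = 52.49 kip (transverse, base value).
(i) R_nwl + R_nwt = 167 kip; (ii) 0.85 R_nwl + 1.5 R_nwt = 176.1 kip.
R_n = max = 176.1 kip [governs: (ii)]; φR_n = 132.1 kip.

φR_n ≈ 132 kip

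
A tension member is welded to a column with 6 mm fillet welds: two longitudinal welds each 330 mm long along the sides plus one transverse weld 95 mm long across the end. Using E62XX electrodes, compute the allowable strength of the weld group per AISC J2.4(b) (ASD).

R_n/Ω ≈ 596 kN

E62XX → F_EXX = 620 MPa.
t_e = 0.707 × 6 = 4.242 mm.
R_nwl = 0.6 × 620 × 4.242 × 660 × 10⁻³ = 1041 kN (longitudinal, 2 welds).
R_nwt = 0.6 × 620 × 4.242 × 95 × 10⁻³ = 149.9 kN (transverse, base value).
(i) R_nwl + R_nwt = 1191 kN; (ii) 0.85 R_nwl + 1.5 R_nwt = 1110 kN.
R_n = max = 1191 kN [governs: (i)]; R_n/Ω = 595.7 kN.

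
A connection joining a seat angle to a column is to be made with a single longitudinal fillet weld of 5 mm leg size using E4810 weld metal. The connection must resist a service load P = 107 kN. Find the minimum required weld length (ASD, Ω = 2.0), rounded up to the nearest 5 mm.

E48XX → F_EXX = 480 MPa.
Throat t_e = 0.707 × 5 = 3.535 mm.
r_n/Ω = (0.6 × 480 × 3.535) / 2.0 = 509 N/mm = 0.509 kN/mm.
L_req = P / (r_n/Ω) = 107 / 0.509 = 210.2 mm total.
Round up → use L = 215 mm.

L = 215 mm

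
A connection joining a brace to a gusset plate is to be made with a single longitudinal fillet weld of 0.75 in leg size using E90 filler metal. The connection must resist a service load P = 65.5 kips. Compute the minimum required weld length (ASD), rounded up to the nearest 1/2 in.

L = 5 in

E90XX → F_EXX = 90 ksi.
Throat t_e = 0.707 × 0.75 = 0.5302 in.
r_n/Ω = (0.6 × 90 × 0.5302) / 2.0 = 14.32 kip/in.
L_req = P / (r_n/Ω) = 65.5 / 14.32 = 4.575 in total.
Round up → use L = 5 in.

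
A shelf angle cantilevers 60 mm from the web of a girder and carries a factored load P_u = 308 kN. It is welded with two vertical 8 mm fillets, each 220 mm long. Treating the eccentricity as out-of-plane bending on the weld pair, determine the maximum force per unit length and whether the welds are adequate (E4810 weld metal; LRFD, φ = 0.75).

f_max ≈ 1340 N/mm; NOT adequate

E48XX → F_EXX = 480 MPa.
L_w = 2 × 220 = 440 mm; section modulus (unit throat) S = 2 × L²/6 = 16130 mm².
Direct shear f_v = P/L_w = 308×10³/440 = 700 N/mm.
Moment M = P × e = 308×10³ × 60 = 18480000 N·mm; bending f_b = M/S = 1145 N/mm.
f_max = √(f_v² + f_b²) = √(700² + 1145²) = 1342 N/mm.
φr_n = 0.75 × 0.6 × 480 × (0.707 × 8) = 1222 N/mm → NOT adequate.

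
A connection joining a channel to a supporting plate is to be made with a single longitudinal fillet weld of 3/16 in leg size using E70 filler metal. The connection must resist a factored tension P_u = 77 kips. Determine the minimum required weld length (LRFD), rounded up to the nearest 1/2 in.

L = 18.5 in

E70XX → F_EXX = 70 ksi.
Throat t_e = 0.707 × 0.1875 = 0.1326 in.
φr_n = 0.75 × 0.6 × 70 × 0.1326 = 4.176 kips/in.
L_req = P_u / φr_n = 77 / 4.176 = 18.44 in total.
Round up → use L = 18.5 in.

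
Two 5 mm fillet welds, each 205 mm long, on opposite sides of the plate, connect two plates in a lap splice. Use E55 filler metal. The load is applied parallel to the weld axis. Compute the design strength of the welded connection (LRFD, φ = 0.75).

φR_n ≈ 359 kN

E55XX → F_EXX = 550 MPa.
Effective throat t_e = 0.707 × 5 = 3.535 mm.
Total length L = 410 mm; A_we = 3.535 × 410 = 1449 mm².
F_nw = 0.6 F_EXX = 0.6 × 550 = 330 MPa.
φR_n = 0.75 × 330 × 1449 × 10⁻³ = 358.7 kN.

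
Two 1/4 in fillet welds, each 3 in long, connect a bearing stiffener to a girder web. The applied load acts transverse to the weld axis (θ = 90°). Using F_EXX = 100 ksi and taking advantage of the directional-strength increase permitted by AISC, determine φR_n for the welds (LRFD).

t_e = 0.707 × 0.25 = 0.1767 in; A_we = 0.1767 × 6 = 1.06 in².
Directional factor: 1.0 + 0.5 sin^1.5(90°) = 1.5.
F_nw = 0.6 × 100 × 1.5 = 90 ksi.
φR_n = 0.75 × 90 × 1.06 = 71.58 kip.

φR_n ≈ 71.6 kip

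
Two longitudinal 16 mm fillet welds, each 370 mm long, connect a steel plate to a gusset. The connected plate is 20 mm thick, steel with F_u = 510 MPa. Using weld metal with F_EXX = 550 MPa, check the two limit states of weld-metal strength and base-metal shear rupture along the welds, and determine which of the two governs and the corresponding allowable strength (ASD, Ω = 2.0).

t_e = 0.707 × 16 = 11.31 mm; L = 740 mm.
Weld metal: R_n/Ω = (1/2.0) × 0.6 × 550 × 11.31 × 740 × 10⁻³ = 1381 kN.
Base metal (shear rupture): R_n/Ω = (1/2.0) × 0.6 × 510 × 20 × 740 × 10⁻³ = 2264 kN.
Governing: weld metal.

R_n/Ω ≈ 1380 kN (weld metal governs)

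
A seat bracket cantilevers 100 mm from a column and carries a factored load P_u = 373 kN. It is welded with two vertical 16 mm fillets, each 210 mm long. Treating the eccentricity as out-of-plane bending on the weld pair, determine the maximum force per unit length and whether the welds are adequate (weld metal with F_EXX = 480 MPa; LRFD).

L_w = 2 × 210 = 420 mm; section modulus (unit throat) S = 2 × L²/6 = 14700 mm².
Direct shear f_v = P/L_w = 373×10³/420 = 888.1 N/mm.
Moment M = P × e = 373×10³ × 100 = 37300000 N·mm; bending f_b = M/S = 2537 N/mm.
f_max = √(f_v² + f_b²) = √(888.1² + 2537²) = 2688 N/mm.
φr_n = 0.75 × 0.6 × 480 × (0.707 × 16) = 2443 N/mm → NOT adequate.

f_max ≈ 2690 N/mm; NOT adequate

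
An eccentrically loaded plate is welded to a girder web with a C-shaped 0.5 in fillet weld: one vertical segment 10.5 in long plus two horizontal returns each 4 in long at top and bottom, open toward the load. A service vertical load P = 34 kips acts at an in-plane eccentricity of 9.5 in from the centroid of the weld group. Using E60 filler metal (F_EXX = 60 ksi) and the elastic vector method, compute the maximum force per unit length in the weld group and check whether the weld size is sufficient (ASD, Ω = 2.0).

Total weld length L_w = 18.5 in. Treat welds as unit-width lines.
Centroid: x̄ = 2×4×2 / 18.5 = 0.8649 in from the vertical weld.
Polar moment about centroid: J = I_x + I_y = [10.5³/12 + 2×4×5.25²] + [10.5×0.8649² + 2(4³/12 + 4×1.135²)] = 345.8 in³.
Direct shear f_v = P/L_w = 34 / 18.5 = 1.838 kip/in (vertical).
Torsion M = P·e = 34 × 9.5 = 323 kip·in.
Critical point at (x, y) = (3.135, 5.25) from centroid. f_tx = M·y/J = 4.904 kip/in; f_ty = M·x/J = 2.928 kip/in.
Resultant f_max = √[f_tx² + (f_v + f_ty)²] = √[4.904² + (1.838 + 2.928)²] = 6.839 kip/in.
Capacity per unit length: r_n/Ω = (1/2.0) × 0.6 × 60 × (0.707 × 0.5) = 6.363 kip/in.
6.839 > 6.363 → NOT adequate.

f_max ≈ 6.84 kip/in; NOT adequate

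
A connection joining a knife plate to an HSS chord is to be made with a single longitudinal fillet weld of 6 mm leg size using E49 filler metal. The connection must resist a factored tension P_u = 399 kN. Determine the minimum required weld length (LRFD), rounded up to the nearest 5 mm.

L = 430 mm

E49XX → F_EXX = 490 MPa.
Throat t_e = 0.707 × 6 = 4.242 mm.
φr_n = 0.75 × 0.6 × 490 × 4.242 × 10⁻³ = 0.9354 kN/mm.
L_req = P_u / φr_n = 399 / 0.9354 = 426.6 mm total.
Round up → use L = 430 mm.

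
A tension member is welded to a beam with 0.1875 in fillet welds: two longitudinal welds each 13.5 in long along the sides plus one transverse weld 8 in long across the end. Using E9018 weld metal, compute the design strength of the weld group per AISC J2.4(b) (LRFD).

φR_n ≈ 188 kips

E90XX → F_EXX = 90 ksi.
t_e = 0.707 × 0.1875 = 0.1326 in.
R_nwl = 0.6 × 90 × 0.1326 × 27 = 193.3 kips (longitudinal, 2 welds).
R_nwt = 0.6 × 90 × 0.1326 × 8 = 57.27 kips (transverse, base value).
(i) R_nwl + R_nwt = 250.5 kips; (ii) 0.85 R_nwl + 1.5 R_nwt = 250.2 kips.
R_n = max = 250.5 kips [governs: (i)]; φR_n = 187.9 kips.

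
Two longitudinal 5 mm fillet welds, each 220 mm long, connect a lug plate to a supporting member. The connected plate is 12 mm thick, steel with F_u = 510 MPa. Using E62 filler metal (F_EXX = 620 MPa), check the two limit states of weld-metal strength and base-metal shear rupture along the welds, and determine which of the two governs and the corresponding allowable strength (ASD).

R_n/Ω ≈ 289 kN (weld metal governs)

t_e = 0.707 × 5 = 3.535 mm; L = 440 mm.
Weld metal: R_n/Ω = (1/2.0) × 0.6 × 620 × 3.535 × 440 × 10⁻³ = 289.3 kN.
Base metal (shear rupture): R_n/Ω = (1/2.0) × 0.6 × 510 × 12 × 440 × 10⁻³ = 807.8 kN.
Governing: weld metal.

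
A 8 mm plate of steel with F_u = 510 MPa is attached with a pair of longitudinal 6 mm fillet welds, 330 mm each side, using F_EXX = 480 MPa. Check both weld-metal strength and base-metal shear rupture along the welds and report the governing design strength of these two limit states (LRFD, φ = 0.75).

t_e = 0.707 × 6 = 4.242 mm; L = 660 mm.
Weld metal: φR_n = 0.75 × 0.6 × 480 × 4.242 × 660 × 10⁻³ = 604.7 kN.
Base metal (shear rupture): φR_n = 0.75 × 0.6 × 510 × 8 × 660 × 10⁻³ = 1212 kN.
Governing: weld metal.

φR_n ≈ 605 kN (weld metal governs)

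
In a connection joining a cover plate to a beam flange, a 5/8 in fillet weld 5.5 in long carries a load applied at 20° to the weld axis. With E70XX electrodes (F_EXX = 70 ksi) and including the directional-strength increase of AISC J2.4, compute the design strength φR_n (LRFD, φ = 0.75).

t_e = 0.707 × 0.625 = 0.4419 in; A_we = 0.4419 × 5.5 = 2.43 in².
Directional factor: 1.0 + 0.5 sin^1.5(20°) = 1.1.
F_nw = 0.6 × 70 × 1.1 = 46.2 ksi.
φR_n = 0.75 × 46.2 × 2.43 = 84.21 kip.

φR_n ≈ 84.2 kip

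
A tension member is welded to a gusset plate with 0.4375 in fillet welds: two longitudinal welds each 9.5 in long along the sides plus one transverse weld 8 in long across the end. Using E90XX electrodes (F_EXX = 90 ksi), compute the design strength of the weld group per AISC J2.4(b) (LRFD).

φR_n ≈ 353 kips

t_e = 0.707 × 0.4375 = 0.3093 in.
R_nwl = 0.6 × 90 × 0.3093 × 19 = 317.4 kips (longitudinal, 2 welds).
R_nwt = 0.6 × 90 × 0.3093 × 8 = 133.6 kips (transverse, base value).
(i) R_nwl + R_nwt = 451 kips; (ii) 0.85 R_nwl + 1.5 R_nwt = 470.2 kips.
R_n = max = 470.2 kips [governs: (ii)]; φR_n = 352.6 kips.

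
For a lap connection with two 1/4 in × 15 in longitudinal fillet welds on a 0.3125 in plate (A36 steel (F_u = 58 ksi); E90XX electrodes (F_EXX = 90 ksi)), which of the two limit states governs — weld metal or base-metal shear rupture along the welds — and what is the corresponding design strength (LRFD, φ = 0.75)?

φR_n ≈ 215 kip (weld metal governs)

t_e = 0.707 × 0.25 = 0.1767 in; L = 30 in.
Weld metal: φR_n = 0.75 × 0.6 × 90 × 0.1767 × 30 = 214.8 kip.
Base metal (shear rupture): φR_n = 0.75 × 0.6 × 58 × 0.3125 × 30 = 244.7 kip.
Governing: weld metal.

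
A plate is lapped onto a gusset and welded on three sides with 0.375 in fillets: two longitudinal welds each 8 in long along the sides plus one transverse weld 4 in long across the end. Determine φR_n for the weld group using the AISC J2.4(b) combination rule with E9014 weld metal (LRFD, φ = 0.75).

E90XX → F_EXX = 90 ksi.
t_e = 0.707 × 0.375 = 0.2651 in.
R_nwl = 0.6 × 90 × 0.2651 × 16 = 229.1 kips (longitudinal, 2 welds).
R_nwt = 0.6 × 90 × 0.2651 × 4 = 57.27 kips (transverse, base value).
(i) R_nwl + R_nwt = 286.3 kips; (ii) 0.85 R_nwl + 1.5 R_nwt = 280.6 kips.
R_n = max = 286.3 kips [governs: (i)]; φR_n = 214.8 kips.

φR_n ≈ 215 kips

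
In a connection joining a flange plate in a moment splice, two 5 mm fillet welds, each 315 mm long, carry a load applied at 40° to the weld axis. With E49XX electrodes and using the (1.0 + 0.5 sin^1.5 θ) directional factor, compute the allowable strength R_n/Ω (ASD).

E49XX → F_EXX = 490 MPa.
t_e = 0.707 × 5 = 3.535 mm; A_we = 3.535 × 630 = 2227 mm².
Directional factor: 1.0 + 0.5 sin^1.5(40°) = 1.258.
F_nw = 0.6 × 490 × 1.258 = 369.8 MPa.
R_n/Ω = (369.8 × 2227) / 2.0 × 10⁻³ = 411.7 kN.

R_n/Ω ≈ 412 kN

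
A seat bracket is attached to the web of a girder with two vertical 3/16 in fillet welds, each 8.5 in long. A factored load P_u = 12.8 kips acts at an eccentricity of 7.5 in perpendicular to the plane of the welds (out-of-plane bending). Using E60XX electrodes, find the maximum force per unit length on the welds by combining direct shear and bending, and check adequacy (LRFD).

f_max ≈ 4.06 kip/in; NOT adequate

E60XX → F_EXX = 60 ksi.
L_w = 2 × 8.5 = 17 in; section modulus (unit throat) S = 2 × L²/6 = 24.08 in².
Direct shear f_v = P/L_w = 12.8/17 = 0.7529 kip/in.
Moment M = P × e = 12.8 × 7.5 = 96 kip·in; bending f_b = M/S = 3.986 kip/in.
f_max = √(f_v² + f_b²) = √(0.7529² + 3.986²) = 4.057 kip/in.
φr_n = 0.75 × 0.6 × 60 × (0.707 × 0.1875) = 3.579 kip/in → NOT adequate.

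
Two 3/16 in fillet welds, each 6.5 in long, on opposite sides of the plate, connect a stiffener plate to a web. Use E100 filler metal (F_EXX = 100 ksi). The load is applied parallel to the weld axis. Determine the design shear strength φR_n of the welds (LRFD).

Effective throat t_e = 0.707 × 0.1875 = 0.1326 in.
Total length L = 13 in; A_we = 0.1326 × 13 = 1.723 in².
F_nw = 0.6 F_EXX = 0.6 × 100 = 60 ksi.
φR_n = 0.75 × 60 × 1.723 = 77.55 kips.

φR_n ≈ 77.5 kips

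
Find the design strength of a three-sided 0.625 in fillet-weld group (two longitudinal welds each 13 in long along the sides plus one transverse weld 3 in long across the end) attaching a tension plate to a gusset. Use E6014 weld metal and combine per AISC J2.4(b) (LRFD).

E60XX → F_EXX = 60 ksi.
t_e = 0.707 × 0.625 = 0.4419 in.
R_nwl = 0.6 × 60 × 0.4419 × 26 = 413.6 kip (longitudinal, 2 welds).
R_nwt = 0.6 × 60 × 0.4419 × 3 = 47.72 kip (transverse, base value).
(i) R_nwl + R_nwt = 461.3 kip; (ii) 0.85 R_nwl + 1.5 R_nwt = 423.1 kip.
R_n = max = 461.3 kip [governs: (i)]; φR_n = 346 kip.

φR_n ≈ 346 kip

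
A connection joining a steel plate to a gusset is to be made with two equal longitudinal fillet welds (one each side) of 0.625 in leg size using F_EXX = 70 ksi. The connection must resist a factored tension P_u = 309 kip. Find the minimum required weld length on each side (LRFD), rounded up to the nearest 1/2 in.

Throat t_e = 0.707 × 0.625 = 0.4419 in.
φr_n = 0.75 × 0.6 × 70 × 0.4419 = 13.92 kip/in.
L_req = P_u / φr_n = 309 / 13.92 = 22.2 in total.
Per side: 22.2 / 2 = 11.1 in.
Round up → use L = 11.5 in on each side.

L = 11.5 in on each side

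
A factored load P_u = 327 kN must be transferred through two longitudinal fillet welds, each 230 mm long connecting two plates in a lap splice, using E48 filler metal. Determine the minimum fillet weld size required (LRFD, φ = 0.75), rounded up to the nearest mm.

E48XX → F_EXX = 480 MPa.
Total weld length L = 460 mm.
Required throat t_e = P_u / (φ × 0.6 F_EXX × L) = 327 / (0.75 × 0.6 × 480 × 460 × 10⁻³) = 3.291 mm.
Required leg w = t_e / 0.707 = 4.655 mm → use 5 mm.

w = 5 mm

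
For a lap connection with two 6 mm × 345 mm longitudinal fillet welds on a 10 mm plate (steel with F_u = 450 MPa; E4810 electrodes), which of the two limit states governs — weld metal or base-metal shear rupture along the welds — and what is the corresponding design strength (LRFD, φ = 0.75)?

φR_n ≈ 632 kN (weld metal governs)

E48XX → F_EXX = 480 MPa.
t_e = 0.707 × 6 = 4.242 mm; L = 690 mm.
Weld metal: φR_n = 0.75 × 0.6 × 480 × 4.242 × 690 × 10⁻³ = 632.2 kN.
Base metal (shear rupture): φR_n = 0.75 × 0.6 × 450 × 10 × 690 × 10⁻³ = 1397 kN.
Governing: weld metal.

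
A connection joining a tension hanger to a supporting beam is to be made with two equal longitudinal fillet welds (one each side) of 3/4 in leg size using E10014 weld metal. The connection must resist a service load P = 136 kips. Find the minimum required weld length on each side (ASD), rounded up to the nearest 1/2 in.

L = 4.5 in on each side

E100XX → F_EXX = 100 ksi.
Throat t_e = 0.707 × 0.75 = 0.5302 in.
r_n/Ω = (0.6 × 100 × 0.5302) / 2.0 = 15.91 kip/in.
L_req = P / (r_n/Ω) = 136 / 15.91 = 8.549 in total.
Per side: 8.549 / 2 = 4.275 in.
Round up → use L = 4.5 in on each side.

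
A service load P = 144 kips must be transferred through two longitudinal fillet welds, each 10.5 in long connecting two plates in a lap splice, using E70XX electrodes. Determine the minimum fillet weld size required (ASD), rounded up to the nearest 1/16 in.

w = 1/2 in

E70XX → F_EXX = 70 ksi.
Total weld length L = 21 in.
Required throat t_e = P × Ω / (0.6 F_EXX × L) = 144 × 2.0 / (0.6 × 70 × 21) = 0.3265 in.
Required leg w = t_e / 0.707 = 0.4619 in → use 1/2 in.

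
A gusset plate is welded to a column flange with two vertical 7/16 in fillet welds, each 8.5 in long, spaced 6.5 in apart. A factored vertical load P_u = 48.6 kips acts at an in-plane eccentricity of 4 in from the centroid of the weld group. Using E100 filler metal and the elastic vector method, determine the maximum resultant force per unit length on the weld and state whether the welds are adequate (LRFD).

f_max ≈ 5.88 kip/in; adequate

E100XX → F_EXX = 100 ksi.
Total weld length L_w = 17 in. Treat welds as unit-width lines.
Polar moment about centroid: J = 2[d³/12 + d(b/2)²] = 2[8.5³/12 + 8.5×3.25²] = 281.9 in³.
Direct shear f_v = P/L_w = 48.6 / 17 = 2.859 kip/in (vertical).
Torsion M = P·e = 48.6 × 4 = 194.4 kip·in.
Critical point at (x, y) = (3.25, 4.25) from centroid. f_tx = M·y/J = 2.931 kip/in; f_ty = M·x/J = 2.241 kip/in.
Resultant f_max = √[f_tx² + (f_v + f_ty)²] = √[2.931² + (2.859 + 2.241)²] = 5.882 kip/in.
Capacity per unit length: φr_n = 0.75 × 0.6 × 100 × (0.707 × 0.4375) = 13.92 kip/in.
5.882 ≤ 13.92 → adequate.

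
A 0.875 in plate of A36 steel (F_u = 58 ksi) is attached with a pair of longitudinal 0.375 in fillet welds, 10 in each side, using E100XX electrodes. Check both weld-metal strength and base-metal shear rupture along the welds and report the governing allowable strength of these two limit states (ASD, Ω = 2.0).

R_n/Ω ≈ 159 kip (weld metal governs)

E100XX → F_EXX = 100 ksi.
t_e = 0.707 × 0.375 = 0.2651 in; L = 20 in.
Weld metal: R_n/Ω = (1/2.0) × 0.6 × 100 × 0.2651 × 20 = 159.1 kip.
Base metal (shear rupture): R_n/Ω = (1/2.0) × 0.6 × 58 × 0.875 × 20 = 304.5 kip.
Governing: weld metal.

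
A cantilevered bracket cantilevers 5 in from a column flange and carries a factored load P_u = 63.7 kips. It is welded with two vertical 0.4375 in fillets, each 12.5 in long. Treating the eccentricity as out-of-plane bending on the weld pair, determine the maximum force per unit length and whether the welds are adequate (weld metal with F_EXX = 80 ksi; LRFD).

L_w = 2 × 12.5 = 25 in; section modulus (unit throat) S = 2 × L²/6 = 52.08 in².
Direct shear f_v = P/L_w = 63.7/25 = 2.548 kip/in.
Moment M = P × e = 63.7 × 5 = 318.5 kip·in; bending f_b = M/S = 6.115 kip/in.
f_max = √(f_v² + f_b²) = √(2.548² + 6.115²) = 6.625 kip/in.
φr_n = 0.75 × 0.6 × 80 × (0.707 × 0.4375) = 11.14 kip/in → adequate.

f_max ≈ 6.62 kip/in; adequate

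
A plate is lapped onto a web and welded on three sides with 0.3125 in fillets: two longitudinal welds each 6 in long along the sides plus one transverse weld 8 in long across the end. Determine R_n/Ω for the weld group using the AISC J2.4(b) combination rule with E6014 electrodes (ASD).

E60XX → F_EXX = 60 ksi.
t_e = 0.707 × 0.3125 = 0.2209 in.
R_nwl = 0.6 × 60 × 0.2209 × 12 = 95.44 kips (longitudinal, 2 welds).
R_nwt = 0.6 × 60 × 0.2209 × 8 = 63.63 kips (transverse, base value).
(i) R_nwl + R_nwt = 159.1 kips; (ii) 0.85 R_nwl + 1.5 R_nwt = 176.6 kips.
R_n = max = 176.6 kips [governs: (ii)]; R_n/Ω = 88.29 kips.

R_n/Ω ≈ 88.3 kips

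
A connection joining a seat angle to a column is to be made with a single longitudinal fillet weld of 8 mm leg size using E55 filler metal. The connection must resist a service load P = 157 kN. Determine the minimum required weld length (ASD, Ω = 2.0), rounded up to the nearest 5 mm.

L = 170 mm

E55XX → F_EXX = 550 MPa.
Throat t_e = 0.707 × 8 = 5.656 mm.
r_n/Ω = (0.6 × 550 × 5.656) / 2.0 = 933.2 N/mm = 0.9332 kN/mm.
L_req = P / (r_n/Ω) = 157 / 0.9332 = 168.2 mm total.
Round up → use L = 170 mm.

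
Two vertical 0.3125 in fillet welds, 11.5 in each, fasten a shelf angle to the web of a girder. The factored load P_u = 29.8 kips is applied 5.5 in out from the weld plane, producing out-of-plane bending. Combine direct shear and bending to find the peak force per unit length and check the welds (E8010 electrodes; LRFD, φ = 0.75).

E80XX → F_EXX = 80 ksi.
L_w = 2 × 11.5 = 23 in; section modulus (unit throat) S = 2 × L²/6 = 44.08 in².
Direct shear f_v = P/L_w = 29.8/23 = 1.296 kip/in.
Moment M = P × e = 29.8 × 5.5 = 163.9 kip·in; bending f_b = M/S = 3.718 kip/in.
f_max = √(f_v² + f_b²) = √(1.296² + 3.718²) = 3.937 kip/in.
φr_n = 0.75 × 0.6 × 80 × (0.707 × 0.3125) = 7.954 kip/in → adequate.

f_max ≈ 3.94 kip/in; adequate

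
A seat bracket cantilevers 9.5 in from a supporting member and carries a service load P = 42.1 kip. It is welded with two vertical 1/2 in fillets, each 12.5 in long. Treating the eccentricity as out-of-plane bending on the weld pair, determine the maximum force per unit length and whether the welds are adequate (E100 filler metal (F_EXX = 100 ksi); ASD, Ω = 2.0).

L_w = 2 × 12.5 = 25 in; section modulus (unit throat) S = 2 × L²/6 = 52.08 in².
Direct shear f_v = P/L_w = 42.1/25 = 1.684 kip/in.
Moment M = P × e = 42.1 × 9.5 = 399.95 kip·in; bending f_b = M/S = 7.679 kip/in.
f_max = √(f_v² + f_b²) = √(1.684² + 7.679²) = 7.862 kip/in.
r_n/Ω = (1/2.0) × 0.6 × 100 × (0.707 × 0.5) = 10.6 kip/in → adequate.

f_max ≈ 7.86 kip/in; adequate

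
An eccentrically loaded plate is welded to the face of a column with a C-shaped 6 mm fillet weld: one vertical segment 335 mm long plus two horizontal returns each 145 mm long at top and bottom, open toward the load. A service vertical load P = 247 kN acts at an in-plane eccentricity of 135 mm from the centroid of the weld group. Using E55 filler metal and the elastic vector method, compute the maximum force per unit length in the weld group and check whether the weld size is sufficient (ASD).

E55XX → F_EXX = 550 MPa.
Total weld length L_w = 625 mm. Treat welds as unit-width lines.
Centroid: x̄ = 2×145×72.5 / 625 = 33.64 mm from the vertical weld.
Polar moment about centroid: J = I_x + I_y = [335³/12 + 2×145×167.5²] + [335×33.64² + 2(145³/12 + 145×38.86²)] = 12590000 mm³.
Direct shear f_v = P/L_w = 247×10³ / 625 = 395.2 N/mm (vertical).
Torsion M = P·e = 247×10³ × 135 = 33345000 N·mm.
Critical point at (x, y) = (111.4, 167.5) from centroid. f_tx = M·y/J = 443.5 N/mm; f_ty = M·x/J = 294.8 N/mm.
Resultant f_max = √[f_tx² + (f_v + f_ty)²] = √[443.5² + (395.2 + 294.8)²] = 820.3 N/mm.
Capacity per unit length: r_n/Ω = (1/2.0) × 0.6 × 550 × (0.707 × 6) = 699.9 N/mm.
820.3 > 699.9 → NOT adequate.

f_max ≈ 820 N/mm; NOT adequate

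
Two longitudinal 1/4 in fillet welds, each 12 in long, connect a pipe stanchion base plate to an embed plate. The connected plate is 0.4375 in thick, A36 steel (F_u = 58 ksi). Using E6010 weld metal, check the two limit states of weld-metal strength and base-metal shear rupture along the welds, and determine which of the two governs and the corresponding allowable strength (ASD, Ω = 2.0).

R_n/Ω ≈ 76.4 kip (weld metal governs)

E60XX → F_EXX = 60 ksi.
t_e = 0.707 × 0.25 = 0.1767 in; L = 24 in.
Weld metal: R_n/Ω = (1/2.0) × 0.6 × 60 × 0.1767 × 24 = 76.36 kip.
Base metal (shear rupture): R_n/Ω = (1/2.0) × 0.6 × 58 × 0.4375 × 24 = 182.7 kip.
Governing: weld metal.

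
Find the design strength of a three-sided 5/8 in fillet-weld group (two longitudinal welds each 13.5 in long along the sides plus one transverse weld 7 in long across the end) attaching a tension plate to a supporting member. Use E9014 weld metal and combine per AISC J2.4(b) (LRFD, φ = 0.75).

E90XX → F_EXX = 90 ksi.
t_e = 0.707 × 0.625 = 0.4419 in.
R_nwl = 0.6 × 90 × 0.4419 × 27 = 644.3 kips (longitudinal, 2 welds).
R_nwt = 0.6 × 90 × 0.4419 × 7 = 167 kips (transverse, base value).
(i) R_nwl + R_nwt = 811.3 kips; (ii) 0.85 R_nwl + 1.5 R_nwt = 798.2 kips.
R_n = max = 811.3 kips [governs: (i)]; φR_n = 608.5 kips.

φR_n ≈ 608 kips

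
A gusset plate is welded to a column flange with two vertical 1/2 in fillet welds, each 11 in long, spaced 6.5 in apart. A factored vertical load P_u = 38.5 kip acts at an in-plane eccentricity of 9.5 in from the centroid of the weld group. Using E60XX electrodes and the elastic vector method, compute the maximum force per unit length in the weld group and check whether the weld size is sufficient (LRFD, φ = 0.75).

f_max ≈ 6.22 kip/in; adequate

E60XX → F_EXX = 60 ksi.
Total weld length L_w = 22 in. Treat welds as unit-width lines.
Polar moment about centroid: J = 2[d³/12 + d(b/2)²] = 2[11³/12 + 11×3.25²] = 454.2 in³.
Direct shear f_v = P/L_w = 38.5 / 22 = 1.75 kip/in (vertical).
Torsion M = P·e = 38.5 × 9.5 = 365.75 kip·in.
Critical point at (x, y) = (3.25, 5.5) from centroid. f_tx = M·y/J = 4.429 kip/in; f_ty = M·x/J = 2.617 kip/in.
Resultant f_max = √[f_tx² + (f_v + f_ty)²] = √[4.429² + (1.75 + 2.617)²] = 6.22 kip/in.
Capacity per unit length: φr_n = 0.75 × 0.6 × 60 × (0.707 × 0.5) = 9.544 kip/in.
6.22 ≤ 9.544 → adequate.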